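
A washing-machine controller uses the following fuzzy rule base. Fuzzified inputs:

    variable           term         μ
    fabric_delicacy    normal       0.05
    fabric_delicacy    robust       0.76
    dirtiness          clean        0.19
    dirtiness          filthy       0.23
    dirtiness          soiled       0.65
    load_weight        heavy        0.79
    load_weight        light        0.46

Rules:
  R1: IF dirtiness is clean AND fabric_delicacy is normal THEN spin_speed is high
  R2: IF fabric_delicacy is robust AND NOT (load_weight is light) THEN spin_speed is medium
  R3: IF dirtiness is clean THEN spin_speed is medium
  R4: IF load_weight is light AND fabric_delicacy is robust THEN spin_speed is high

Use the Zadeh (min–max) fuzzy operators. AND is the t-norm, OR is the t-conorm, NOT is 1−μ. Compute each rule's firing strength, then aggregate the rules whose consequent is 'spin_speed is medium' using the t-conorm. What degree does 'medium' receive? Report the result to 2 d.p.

R1: clean=0.19, normal=0.05; AND[min(a, b)] → w = 0.05
R2: robust=0.76, ¬light=1−0.46=0.54; AND[min(a, b)] → w = 0.54
R3: clean=0.19 → w = 0.19
R4: light=0.46, robust=0.76; AND[min(a, b)] → w = 0.46
Rules with consequent 'medium': {R2, R3} → strengths 0.54, 0.19
Aggregate via t-conorm [max(a, b)]: 0.54

0.54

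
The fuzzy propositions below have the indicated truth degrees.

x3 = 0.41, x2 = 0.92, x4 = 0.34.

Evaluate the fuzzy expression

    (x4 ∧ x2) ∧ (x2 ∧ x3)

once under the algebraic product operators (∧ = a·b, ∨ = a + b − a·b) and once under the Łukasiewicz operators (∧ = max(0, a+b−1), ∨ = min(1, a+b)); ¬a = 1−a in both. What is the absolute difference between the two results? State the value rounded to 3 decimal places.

0.118

Under algebraic product:
  x4 ∧ x2 = a·b on (0.3400, 0.9200) = 0.3128
  x2 ∧ x3 = a·b on (0.9200, 0.4100) = 0.3772
  (x4 ∧ x2) ∧ (x2 ∧ x3) = a·b on (0.3128, 0.3772) = 0.1180
  → value = 0.1180
Under Łukasiewicz:
  x4 ∧ x2 = max(0, a+b−1) on (0.34, 0.92) = 0.26
  x2 ∧ x3 = max(0, a+b−1) on (0.92, 0.41) = 0.33
  (x4 ∧ x2) ∧ (x2 ∧ x3) = max(0, a+b−1) on (0.26, 0.33) = 0.00
  → value = 0.0000
|0.1180 − 0.0000| = 0.118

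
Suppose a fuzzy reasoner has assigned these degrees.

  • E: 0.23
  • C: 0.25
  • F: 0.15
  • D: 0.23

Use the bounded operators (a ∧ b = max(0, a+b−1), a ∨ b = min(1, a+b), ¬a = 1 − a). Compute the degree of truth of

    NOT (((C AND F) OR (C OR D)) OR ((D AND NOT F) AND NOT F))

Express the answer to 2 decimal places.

C AND F = max(0, a+b−1) on (0.25, 0.15) = 0.00
C OR D = min(1, a+b) on (0.25, 0.23) = 0.48
(C AND F) OR (C OR D) = min(1, a+b) on (0.00, 0.48) = 0.48
NOT F = 1 − 0.15 = 0.85
D AND NOT F = max(0, a+b−1) on (0.23, 0.85) = 0.08
NOT F = 1 − 0.15 = 0.85
(D AND NOT F) AND NOT F = max(0, a+b−1) on (0.08, 0.85) = 0.00
((C AND F) OR (C OR D)) OR ((D AND NOT F) AND NOT F) = min(1, a+b) on (0.48, 0.00) = 0.48
NOT (((C AND F) OR (C OR D)) OR ((D AND NOT F) AND NOT F)) = 1 − 0.48 = 0.52

0.52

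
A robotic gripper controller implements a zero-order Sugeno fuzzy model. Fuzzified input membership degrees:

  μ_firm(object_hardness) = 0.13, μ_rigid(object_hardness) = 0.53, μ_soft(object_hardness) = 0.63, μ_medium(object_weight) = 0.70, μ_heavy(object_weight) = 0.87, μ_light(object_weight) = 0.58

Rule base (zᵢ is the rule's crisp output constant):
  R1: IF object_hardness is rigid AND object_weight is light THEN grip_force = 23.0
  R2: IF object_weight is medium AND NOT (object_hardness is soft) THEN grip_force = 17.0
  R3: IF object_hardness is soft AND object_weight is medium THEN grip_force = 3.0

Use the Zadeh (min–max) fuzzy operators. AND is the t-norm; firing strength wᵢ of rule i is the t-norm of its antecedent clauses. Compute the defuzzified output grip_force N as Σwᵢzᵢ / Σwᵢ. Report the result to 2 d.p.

13.31

R1 (z=23.0): rigid=0.53, light=0.58; AND[min(a, b)] → w = 0.53
R2 (z=17.0): medium=0.70, ¬soft=1−0.63=0.37; AND[min(a, b)] → w = 0.37
R3 (z=3.0): soft=0.63, medium=0.70; AND[min(a, b)] → w = 0.63
Weighted average = (0.53·23.0 + 0.37·17.0 + 0.63·3.0) / (0.53 + 0.37 + 0.63)
  = 20.3700 / 1.5300 = 13.31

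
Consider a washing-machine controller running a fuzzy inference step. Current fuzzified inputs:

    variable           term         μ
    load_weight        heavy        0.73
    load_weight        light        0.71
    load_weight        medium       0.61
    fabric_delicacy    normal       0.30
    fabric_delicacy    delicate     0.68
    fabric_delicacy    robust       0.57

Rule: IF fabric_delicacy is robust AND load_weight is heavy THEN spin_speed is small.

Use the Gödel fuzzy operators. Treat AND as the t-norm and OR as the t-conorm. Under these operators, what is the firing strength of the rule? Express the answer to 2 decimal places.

firing strength: robust=0.57, heavy=0.73; AND[min(a, b)] → w = 0.57

0.57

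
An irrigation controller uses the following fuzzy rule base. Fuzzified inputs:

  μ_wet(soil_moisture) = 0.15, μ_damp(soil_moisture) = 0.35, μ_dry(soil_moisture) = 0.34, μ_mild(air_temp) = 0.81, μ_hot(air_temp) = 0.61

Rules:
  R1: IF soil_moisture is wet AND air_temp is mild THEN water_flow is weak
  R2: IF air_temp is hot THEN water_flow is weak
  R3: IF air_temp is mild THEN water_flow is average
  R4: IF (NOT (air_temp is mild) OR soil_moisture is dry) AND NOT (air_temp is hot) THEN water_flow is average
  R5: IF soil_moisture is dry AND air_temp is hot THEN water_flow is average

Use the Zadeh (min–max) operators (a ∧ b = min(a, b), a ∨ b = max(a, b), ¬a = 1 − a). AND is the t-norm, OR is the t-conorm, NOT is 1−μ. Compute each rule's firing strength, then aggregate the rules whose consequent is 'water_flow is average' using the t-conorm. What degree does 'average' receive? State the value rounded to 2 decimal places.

0.81

R1: wet=0.15, mild=0.81; AND[min(a, b)] → w = 0.15
R2: hot=0.61 → w = 0.61
R3: mild=0.81 → w = 0.81
R4: (¬mild=1−0.81=0.19 OR dry=0.34) = 0.34; AND[min(a, b)] with ¬hot=1−0.61=0.39 → w = 0.34
R5: dry=0.34, hot=0.61; AND[min(a, b)] → w = 0.34
Rules with consequent 'average': {R3, R4, R5} → strengths 0.81, 0.34, 0.34
Aggregate via t-conorm [max(a, b)]: 0.81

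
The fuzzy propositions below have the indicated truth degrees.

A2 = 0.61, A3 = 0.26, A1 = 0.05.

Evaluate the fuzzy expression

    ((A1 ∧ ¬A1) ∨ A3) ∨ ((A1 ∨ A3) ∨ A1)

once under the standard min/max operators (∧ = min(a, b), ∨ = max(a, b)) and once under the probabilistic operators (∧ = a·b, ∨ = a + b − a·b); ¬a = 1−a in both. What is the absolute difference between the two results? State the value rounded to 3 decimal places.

0.269

Under standard min/max:
  ¬A1 = 1 − 0.05 = 0.95
  A1 ∧ ¬A1 = min(a, b) on (0.05, 0.95) = 0.05
  (A1 ∧ ¬A1) ∨ A3 = max(a, b) on (0.05, 0.26) = 0.26
  A1 ∨ A3 = max(a, b) on (0.05, 0.26) = 0.26
  (A1 ∨ A3) ∨ A1 = max(a, b) on (0.26, 0.05) = 0.26
  ((A1 ∧ ¬A1) ∨ A3) ∨ ((A1 ∨ A3) ∨ A1) = max(a, b) on (0.26, 0.26) = 0.26
  → value = 0.2600
Under probabilistic:
  ¬A1 = 1 − 0.0500 = 0.9500
  A1 ∧ ¬A1 = a·b on (0.0500, 0.9500) = 0.0475
  (A1 ∧ ¬A1) ∨ A3 = a + b − a·b on (0.0475, 0.2600) = 0.2952
  A1 ∨ A3 = a + b − a·b on (0.0500, 0.2600) = 0.2970
  (A1 ∨ A3) ∨ A1 = a + b − a·b on (0.2970, 0.0500) = 0.3322
  ((A1 ∧ ¬A1) ∨ A3) ∨ ((A1 ∨ A3) ∨ A1) = a + b − a·b on (0.2952, 0.3322) = 0.5293
  → value = 0.5293
|0.2600 − 0.5293| = 0.269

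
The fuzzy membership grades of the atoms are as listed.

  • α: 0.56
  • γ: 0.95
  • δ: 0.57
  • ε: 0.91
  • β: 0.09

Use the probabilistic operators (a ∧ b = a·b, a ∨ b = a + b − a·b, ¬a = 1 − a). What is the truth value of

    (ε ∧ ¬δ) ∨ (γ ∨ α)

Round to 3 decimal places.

¬δ = 1 − 0.5700 = 0.4300
ε ∧ ¬δ = a·b on (0.9100, 0.4300) = 0.3913
γ ∨ α = a + b − a·b on (0.9500, 0.5600) = 0.9780
(ε ∧ ¬δ) ∨ (γ ∨ α) = a + b − a·b on (0.3913, 0.9780) = 0.9866

0.987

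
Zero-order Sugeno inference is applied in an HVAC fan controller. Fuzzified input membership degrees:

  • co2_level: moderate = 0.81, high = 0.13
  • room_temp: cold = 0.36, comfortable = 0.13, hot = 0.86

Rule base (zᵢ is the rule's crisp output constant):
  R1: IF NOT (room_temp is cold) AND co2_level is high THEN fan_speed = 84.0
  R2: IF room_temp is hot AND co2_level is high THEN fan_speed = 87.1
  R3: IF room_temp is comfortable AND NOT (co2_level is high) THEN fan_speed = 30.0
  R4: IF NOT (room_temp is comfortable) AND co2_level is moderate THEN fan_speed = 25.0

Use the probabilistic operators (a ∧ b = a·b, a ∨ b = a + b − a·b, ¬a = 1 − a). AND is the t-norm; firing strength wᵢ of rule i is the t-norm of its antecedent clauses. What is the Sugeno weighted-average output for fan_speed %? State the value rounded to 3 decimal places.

R1 (z=84.0): ¬cold=1−0.36=0.64, high=0.13; AND[a·b] → w = 0.0832
R2 (z=87.1): hot=0.86, high=0.13; AND[a·b] → w = 0.1118
R3 (z=30.0): comfortable=0.13, ¬high=1−0.13=0.87; AND[a·b] → w = 0.1131
R4 (z=25.0): ¬comfortable=1−0.13=0.87, moderate=0.81; AND[a·b] → w = 0.7047
Weighted average = (0.0832·84.0 + 0.1118·87.1 + 0.1131·30.0 + 0.7047·25.0) / (0.0832 + 0.1118 + 0.1131 + 0.7047)
  = 37.7371 / 1.0128 = 37.260

37.260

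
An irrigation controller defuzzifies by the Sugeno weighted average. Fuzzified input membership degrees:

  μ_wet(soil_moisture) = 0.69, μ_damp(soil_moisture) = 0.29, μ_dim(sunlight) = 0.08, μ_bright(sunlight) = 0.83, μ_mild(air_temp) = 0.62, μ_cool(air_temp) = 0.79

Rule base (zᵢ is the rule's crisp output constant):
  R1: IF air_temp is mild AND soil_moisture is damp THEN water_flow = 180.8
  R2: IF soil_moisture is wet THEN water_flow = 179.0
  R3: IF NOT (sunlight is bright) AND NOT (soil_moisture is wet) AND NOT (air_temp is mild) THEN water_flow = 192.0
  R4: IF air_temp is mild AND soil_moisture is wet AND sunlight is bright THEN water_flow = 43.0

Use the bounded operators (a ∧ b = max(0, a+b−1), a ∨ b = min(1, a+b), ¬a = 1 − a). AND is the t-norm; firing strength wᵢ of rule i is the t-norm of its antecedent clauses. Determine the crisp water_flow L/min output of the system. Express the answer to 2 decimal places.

R1 (z=180.8): mild=0.62, damp=0.29; AND[max(0, a+b−1)] → w = 0.00
R2 (z=179.0): wet=0.69 → w = 0.69
R3 (z=192.0): ¬bright=1−0.83=0.17, ¬wet=1−0.69=0.31, ¬mild=1−0.62=0.38; AND[max(0, a+b−1)] → w = 0.00
R4 (z=43.0): mild=0.62, wet=0.69, bright=0.83; AND[max(0, a+b−1)] → w = 0.14
Weighted average = (0.00·180.8 + 0.69·179.0 + 0.00·192.0 + 0.14·43.0) / (0.00 + 0.69 + 0.00 + 0.14)
  = 129.5300 / 0.8300 = 156.06

156.06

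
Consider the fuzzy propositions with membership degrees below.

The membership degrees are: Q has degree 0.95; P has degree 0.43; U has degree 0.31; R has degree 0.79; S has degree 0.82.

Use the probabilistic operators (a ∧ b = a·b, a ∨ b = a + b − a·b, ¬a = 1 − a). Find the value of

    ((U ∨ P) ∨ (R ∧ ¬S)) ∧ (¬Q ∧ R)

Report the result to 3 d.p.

U ∨ P = a + b − a·b on (0.3100, 0.4300) = 0.6067
¬S = 1 − 0.8200 = 0.1800
R ∧ ¬S = a·b on (0.7900, 0.1800) = 0.1422
(U ∨ P) ∨ (R ∧ ¬S) = a + b − a·b on (0.6067, 0.1422) = 0.6626
¬Q = 1 − 0.9500 = 0.0500
¬Q ∧ R = a·b on (0.0500, 0.7900) = 0.0395
((U ∨ P) ∨ (R ∧ ¬S)) ∧ (¬Q ∧ R) = a·b on (0.6626, 0.0395) = 0.0262

0.026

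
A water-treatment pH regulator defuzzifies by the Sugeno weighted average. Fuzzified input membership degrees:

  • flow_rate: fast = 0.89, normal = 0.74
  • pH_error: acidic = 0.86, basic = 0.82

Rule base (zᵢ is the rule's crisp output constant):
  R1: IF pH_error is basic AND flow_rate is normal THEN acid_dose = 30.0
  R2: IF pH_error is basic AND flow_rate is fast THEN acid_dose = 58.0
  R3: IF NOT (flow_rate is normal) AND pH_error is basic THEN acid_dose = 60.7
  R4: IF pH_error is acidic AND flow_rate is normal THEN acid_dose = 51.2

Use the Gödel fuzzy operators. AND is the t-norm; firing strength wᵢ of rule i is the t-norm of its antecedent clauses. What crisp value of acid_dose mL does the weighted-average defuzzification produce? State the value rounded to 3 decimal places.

R1 (z=30.0): basic=0.82, normal=0.74; AND[min(a, b)] → w = 0.74
R2 (z=58.0): basic=0.82, fast=0.89; AND[min(a, b)] → w = 0.82
R3 (z=60.7): ¬normal=1−0.74=0.26, basic=0.82; AND[min(a, b)] → w = 0.26
R4 (z=51.2): acidic=0.86, normal=0.74; AND[min(a, b)] → w = 0.74
Weighted average = (0.74·30.0 + 0.82·58.0 + 0.26·60.7 + 0.74·51.2) / (0.74 + 0.82 + 0.26 + 0.74)
  = 123.4300 / 2.5600 = 48.215

48.215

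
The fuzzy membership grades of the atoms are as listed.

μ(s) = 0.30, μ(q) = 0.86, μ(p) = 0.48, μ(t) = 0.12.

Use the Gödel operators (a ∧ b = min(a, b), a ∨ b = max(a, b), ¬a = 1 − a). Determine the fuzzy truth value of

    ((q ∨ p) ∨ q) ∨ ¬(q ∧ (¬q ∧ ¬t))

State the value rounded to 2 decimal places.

0.86

q ∨ p = max(a, b) on (0.86, 0.48) = 0.86
(q ∨ p) ∨ q = max(a, b) on (0.86, 0.86) = 0.86
¬q = 1 − 0.86 = 0.14
¬t = 1 − 0.12 = 0.88
¬q ∧ ¬t = min(a, b) on (0.14, 0.88) = 0.14
q ∧ (¬q ∧ ¬t) = min(a, b) on (0.86, 0.14) = 0.14
¬(q ∧ (¬q ∧ ¬t)) = 1 − 0.14 = 0.86
((q ∨ p) ∨ q) ∨ ¬(q ∧ (¬q ∧ ¬t)) = max(a, b) on (0.86, 0.86) = 0.86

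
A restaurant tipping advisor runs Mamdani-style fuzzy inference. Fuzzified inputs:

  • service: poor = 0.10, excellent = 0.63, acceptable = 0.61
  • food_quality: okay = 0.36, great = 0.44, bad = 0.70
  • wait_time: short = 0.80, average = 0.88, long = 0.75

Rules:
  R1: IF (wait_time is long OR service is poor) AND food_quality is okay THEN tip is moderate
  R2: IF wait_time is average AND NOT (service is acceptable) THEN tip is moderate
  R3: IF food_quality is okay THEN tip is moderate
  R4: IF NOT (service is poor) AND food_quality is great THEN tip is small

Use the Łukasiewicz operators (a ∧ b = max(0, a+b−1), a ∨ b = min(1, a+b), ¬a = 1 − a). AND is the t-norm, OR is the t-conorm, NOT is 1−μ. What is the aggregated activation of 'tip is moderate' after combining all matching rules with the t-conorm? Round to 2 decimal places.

R1: (long=0.75 OR poor=0.10) = 0.85; AND[max(0, a+b−1)] with okay=0.36 → w = 0.21
R2: average=0.88, ¬acceptable=1−0.61=0.39; AND[max(0, a+b−1)] → w = 0.27
R3: okay=0.36 → w = 0.36
R4: ¬poor=1−0.10=0.90, great=0.44; AND[max(0, a+b−1)] → w = 0.34
Rules with consequent 'moderate': {R1, R2, R3} → strengths 0.21, 0.27, 0.36
Aggregate via t-conorm [min(1, a+b)]: 0.84

0.84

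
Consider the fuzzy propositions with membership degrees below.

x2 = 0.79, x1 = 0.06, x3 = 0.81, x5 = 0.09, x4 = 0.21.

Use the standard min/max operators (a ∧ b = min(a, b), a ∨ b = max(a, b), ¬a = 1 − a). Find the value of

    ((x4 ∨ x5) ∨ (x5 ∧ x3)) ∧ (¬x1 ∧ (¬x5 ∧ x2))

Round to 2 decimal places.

x4 ∨ x5 = max(a, b) on (0.21, 0.09) = 0.21
x5 ∧ x3 = min(a, b) on (0.09, 0.81) = 0.09
(x4 ∨ x5) ∨ (x5 ∧ x3) = max(a, b) on (0.21, 0.09) = 0.21
¬x1 = 1 − 0.06 = 0.94
¬x5 = 1 − 0.09 = 0.91
¬x5 ∧ x2 = min(a, b) on (0.91, 0.79) = 0.79
¬x1 ∧ (¬x5 ∧ x2) = min(a, b) on (0.94, 0.79) = 0.79
((x4 ∨ x5) ∨ (x5 ∧ x3)) ∧ (¬x1 ∧ (¬x5 ∧ x2)) = min(a, b) on (0.21, 0.79) = 0.21

0.21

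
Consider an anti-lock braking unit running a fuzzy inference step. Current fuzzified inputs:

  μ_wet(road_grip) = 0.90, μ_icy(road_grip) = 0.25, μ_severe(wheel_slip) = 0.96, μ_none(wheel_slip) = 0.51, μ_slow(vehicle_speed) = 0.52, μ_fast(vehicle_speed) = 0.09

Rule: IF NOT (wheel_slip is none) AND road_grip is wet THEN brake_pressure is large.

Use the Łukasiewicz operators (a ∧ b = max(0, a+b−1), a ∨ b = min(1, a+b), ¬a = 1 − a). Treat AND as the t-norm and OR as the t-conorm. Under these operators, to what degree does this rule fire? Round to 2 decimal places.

firing strength: ¬none=1−0.51=0.49, wet=0.90; AND[max(0, a+b−1)] → w = 0.39

0.39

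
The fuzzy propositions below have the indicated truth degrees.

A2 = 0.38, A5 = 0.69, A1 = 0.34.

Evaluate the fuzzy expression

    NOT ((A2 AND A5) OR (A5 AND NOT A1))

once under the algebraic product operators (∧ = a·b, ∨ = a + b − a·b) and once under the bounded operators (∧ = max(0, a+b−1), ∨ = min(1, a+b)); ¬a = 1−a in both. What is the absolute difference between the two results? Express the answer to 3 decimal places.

0.178

Under algebraic product:
  A2 AND A5 = a·b on (0.3800, 0.6900) = 0.2622
  NOT A1 = 1 − 0.3400 = 0.6600
  A5 AND NOT A1 = a·b on (0.6900, 0.6600) = 0.4554
  (A2 AND A5) OR (A5 AND NOT A1) = a + b − a·b on (0.2622, 0.4554) = 0.5982
  NOT ((A2 AND A5) OR (A5 AND NOT A1)) = 1 − 0.5982 = 0.4018
  → value = 0.4018
Under bounded:
  A2 AND A5 = max(0, a+b−1) on (0.38, 0.69) = 0.07
  NOT A1 = 1 − 0.34 = 0.66
  A5 AND NOT A1 = max(0, a+b−1) on (0.69, 0.66) = 0.35
  (A2 AND A5) OR (A5 AND NOT A1) = min(1, a+b) on (0.07, 0.35) = 0.42
  NOT ((A2 AND A5) OR (A5 AND NOT A1)) = 1 − 0.42 = 0.58
  → value = 0.5800
|0.4018 − 0.5800| = 0.178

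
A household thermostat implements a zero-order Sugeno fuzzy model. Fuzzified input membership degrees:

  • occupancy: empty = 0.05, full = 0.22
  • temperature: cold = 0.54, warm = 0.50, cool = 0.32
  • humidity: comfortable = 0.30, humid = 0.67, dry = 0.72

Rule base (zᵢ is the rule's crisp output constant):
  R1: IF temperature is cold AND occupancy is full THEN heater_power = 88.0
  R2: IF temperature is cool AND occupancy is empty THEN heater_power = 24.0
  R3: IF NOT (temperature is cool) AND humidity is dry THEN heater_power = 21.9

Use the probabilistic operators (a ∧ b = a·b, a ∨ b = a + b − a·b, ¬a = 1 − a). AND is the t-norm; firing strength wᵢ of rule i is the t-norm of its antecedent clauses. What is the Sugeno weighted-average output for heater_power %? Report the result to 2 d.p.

34.53

R1 (z=88.0): cold=0.54, full=0.22; AND[a·b] → w = 0.1188
R2 (z=24.0): cool=0.32, empty=0.05; AND[a·b] → w = 0.0160
R3 (z=21.9): ¬cool=1−0.32=0.68, dry=0.72; AND[a·b] → w = 0.4896
Weighted average = (0.1188·88.0 + 0.0160·24.0 + 0.4896·21.9) / (0.1188 + 0.0160 + 0.4896)
  = 21.5606 / 0.6244 = 34.53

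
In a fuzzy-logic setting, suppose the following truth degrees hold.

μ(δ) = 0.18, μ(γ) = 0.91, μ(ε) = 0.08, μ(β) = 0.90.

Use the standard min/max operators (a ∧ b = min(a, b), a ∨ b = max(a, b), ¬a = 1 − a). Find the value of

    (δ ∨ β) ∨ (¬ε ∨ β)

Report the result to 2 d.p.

0.92

δ ∨ β = max(a, b) on (0.18, 0.90) = 0.90
¬ε = 1 − 0.08 = 0.92
¬ε ∨ β = max(a, b) on (0.92, 0.90) = 0.92
(δ ∨ β) ∨ (¬ε ∨ β) = max(a, b) on (0.90, 0.92) = 0.92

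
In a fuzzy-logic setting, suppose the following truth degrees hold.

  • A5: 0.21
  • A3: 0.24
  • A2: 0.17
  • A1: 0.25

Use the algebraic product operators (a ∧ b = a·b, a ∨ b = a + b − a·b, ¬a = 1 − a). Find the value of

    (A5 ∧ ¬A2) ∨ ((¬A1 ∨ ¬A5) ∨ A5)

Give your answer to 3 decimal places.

¬A2 = 1 − 0.1700 = 0.8300
A5 ∧ ¬A2 = a·b on (0.2100, 0.8300) = 0.1743
¬A1 = 1 − 0.2500 = 0.7500
¬A5 = 1 − 0.2100 = 0.7900
¬A1 ∨ ¬A5 = a + b − a·b on (0.7500, 0.7900) = 0.9475
(¬A1 ∨ ¬A5) ∨ A5 = a + b − a·b on (0.9475, 0.2100) = 0.9585
(A5 ∧ ¬A2) ∨ ((¬A1 ∨ ¬A5) ∨ A5) = a + b − a·b on (0.1743, 0.9585) = 0.9658

0.966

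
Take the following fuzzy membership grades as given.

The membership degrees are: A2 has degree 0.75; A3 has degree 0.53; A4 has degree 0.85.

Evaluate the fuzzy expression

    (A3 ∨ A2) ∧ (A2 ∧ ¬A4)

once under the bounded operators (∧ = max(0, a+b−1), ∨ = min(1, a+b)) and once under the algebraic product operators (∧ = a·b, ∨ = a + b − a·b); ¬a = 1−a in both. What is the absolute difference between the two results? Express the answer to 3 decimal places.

Under bounded:
  A3 ∨ A2 = min(1, a+b) on (0.53, 0.75) = 1.00
  ¬A4 = 1 − 0.85 = 0.15
  A2 ∧ ¬A4 = max(0, a+b−1) on (0.75, 0.15) = 0.00
  (A3 ∨ A2) ∧ (A2 ∧ ¬A4) = max(0, a+b−1) on (1.00, 0.00) = 0.00
  → value = 0.0000
Under algebraic product:
  A3 ∨ A2 = a + b − a·b on (0.5300, 0.7500) = 0.8825
  ¬A4 = 1 − 0.8500 = 0.1500
  A2 ∧ ¬A4 = a·b on (0.7500, 0.1500) = 0.1125
  (A3 ∨ A2) ∧ (A2 ∧ ¬A4) = a·b on (0.8825, 0.1125) = 0.0993
  → value = 0.0993
|0.0000 − 0.0993| = 0.099

0.099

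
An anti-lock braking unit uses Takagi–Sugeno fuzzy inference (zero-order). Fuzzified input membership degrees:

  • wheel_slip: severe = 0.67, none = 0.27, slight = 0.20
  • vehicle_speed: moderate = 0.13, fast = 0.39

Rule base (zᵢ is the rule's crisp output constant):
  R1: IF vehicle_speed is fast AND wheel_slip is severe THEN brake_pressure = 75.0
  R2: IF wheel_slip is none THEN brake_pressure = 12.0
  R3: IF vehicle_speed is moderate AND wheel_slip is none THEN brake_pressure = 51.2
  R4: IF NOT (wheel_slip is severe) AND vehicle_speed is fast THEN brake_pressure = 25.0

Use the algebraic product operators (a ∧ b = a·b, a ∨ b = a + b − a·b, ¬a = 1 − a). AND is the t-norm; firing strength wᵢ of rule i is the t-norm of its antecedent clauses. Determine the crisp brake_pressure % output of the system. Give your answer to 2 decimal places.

40.07

R1 (z=75.0): fast=0.39, severe=0.67; AND[a·b] → w = 0.2613
R2 (z=12.0): none=0.27 → w = 0.2700
R3 (z=51.2): moderate=0.13, none=0.27; AND[a·b] → w = 0.0351
R4 (z=25.0): ¬severe=1−0.67=0.33, fast=0.39; AND[a·b] → w = 0.1287
Weighted average = (0.2613·75.0 + 0.2700·12.0 + 0.0351·51.2 + 0.1287·25.0) / (0.2613 + 0.2700 + 0.0351 + 0.1287)
  = 27.8521 / 0.6951 = 40.07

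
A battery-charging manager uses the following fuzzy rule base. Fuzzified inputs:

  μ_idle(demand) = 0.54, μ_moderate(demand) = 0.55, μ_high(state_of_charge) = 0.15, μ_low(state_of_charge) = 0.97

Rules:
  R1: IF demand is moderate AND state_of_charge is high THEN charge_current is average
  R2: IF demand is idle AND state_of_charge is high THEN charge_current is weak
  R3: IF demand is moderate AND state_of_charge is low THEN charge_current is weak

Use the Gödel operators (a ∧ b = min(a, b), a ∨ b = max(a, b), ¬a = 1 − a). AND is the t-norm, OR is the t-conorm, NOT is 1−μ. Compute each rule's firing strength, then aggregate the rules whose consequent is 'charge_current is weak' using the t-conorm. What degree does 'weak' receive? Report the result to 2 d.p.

0.55

R1: moderate=0.55, high=0.15; AND[min(a, b)] → w = 0.15
R2: idle=0.54, high=0.15; AND[min(a, b)] → w = 0.15
R3: moderate=0.55, low=0.97; AND[min(a, b)] → w = 0.55
Rules with consequent 'weak': {R2, R3} → strengths 0.15, 0.55
Aggregate via t-conorm [max(a, b)]: 0.55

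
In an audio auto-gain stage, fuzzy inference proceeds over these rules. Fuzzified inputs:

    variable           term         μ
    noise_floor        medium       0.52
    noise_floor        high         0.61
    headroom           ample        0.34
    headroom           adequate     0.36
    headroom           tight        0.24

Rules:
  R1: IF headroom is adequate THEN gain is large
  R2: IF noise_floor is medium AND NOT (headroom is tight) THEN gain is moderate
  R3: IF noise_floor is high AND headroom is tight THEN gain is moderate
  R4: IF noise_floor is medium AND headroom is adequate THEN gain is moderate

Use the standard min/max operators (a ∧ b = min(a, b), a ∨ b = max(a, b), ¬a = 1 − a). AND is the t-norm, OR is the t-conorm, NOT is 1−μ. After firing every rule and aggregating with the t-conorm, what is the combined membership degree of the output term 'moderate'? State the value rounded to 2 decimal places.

R1: adequate=0.36 → w = 0.36
R2: medium=0.52, ¬tight=1−0.24=0.76; AND[min(a, b)] → w = 0.52
R3: high=0.61, tight=0.24; AND[min(a, b)] → w = 0.24
R4: medium=0.52, adequate=0.36; AND[min(a, b)] → w = 0.36
Rules with consequent 'moderate': {R2, R3, R4} → strengths 0.52, 0.24, 0.36
Aggregate via t-conorm [max(a, b)]: 0.52

0.52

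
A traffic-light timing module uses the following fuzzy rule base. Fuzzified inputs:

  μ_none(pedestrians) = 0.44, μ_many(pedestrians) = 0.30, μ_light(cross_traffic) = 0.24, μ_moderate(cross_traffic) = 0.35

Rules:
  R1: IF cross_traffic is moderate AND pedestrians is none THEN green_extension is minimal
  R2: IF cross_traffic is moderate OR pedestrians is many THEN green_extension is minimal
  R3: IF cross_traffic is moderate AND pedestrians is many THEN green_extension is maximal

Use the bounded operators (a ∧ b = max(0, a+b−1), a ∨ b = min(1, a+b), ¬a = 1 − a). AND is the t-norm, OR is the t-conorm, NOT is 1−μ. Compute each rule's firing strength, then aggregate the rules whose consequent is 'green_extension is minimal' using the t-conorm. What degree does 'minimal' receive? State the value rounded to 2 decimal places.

R1: moderate=0.35, none=0.44; AND[max(0, a+b−1)] → w = 0.00
R2: moderate=0.35, many=0.30; OR[min(1, a+b)] → w = 0.65
R3: moderate=0.35, many=0.30; AND[max(0, a+b−1)] → w = 0.00
Rules with consequent 'minimal': {R1, R2} → strengths 0.00, 0.65
Aggregate via t-conorm [min(1, a+b)]: 0.65

0.65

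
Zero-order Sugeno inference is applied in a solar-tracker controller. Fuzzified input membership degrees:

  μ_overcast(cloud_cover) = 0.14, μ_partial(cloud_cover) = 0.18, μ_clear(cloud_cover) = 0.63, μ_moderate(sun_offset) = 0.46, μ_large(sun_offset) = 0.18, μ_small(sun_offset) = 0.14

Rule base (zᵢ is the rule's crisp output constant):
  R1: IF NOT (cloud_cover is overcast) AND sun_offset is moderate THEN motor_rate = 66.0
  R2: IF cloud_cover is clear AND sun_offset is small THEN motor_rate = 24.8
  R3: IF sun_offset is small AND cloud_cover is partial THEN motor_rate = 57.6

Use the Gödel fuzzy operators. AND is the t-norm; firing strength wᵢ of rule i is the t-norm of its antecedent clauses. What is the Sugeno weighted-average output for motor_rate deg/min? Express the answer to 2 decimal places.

56.62

R1 (z=66.0): ¬overcast=1−0.14=0.86, moderate=0.46; AND[min(a, b)] → w = 0.46
R2 (z=24.8): clear=0.63, small=0.14; AND[min(a, b)] → w = 0.14
R3 (z=57.6): small=0.14, partial=0.18; AND[min(a, b)] → w = 0.14
Weighted average = (0.46·66.0 + 0.14·24.8 + 0.14·57.6) / (0.46 + 0.14 + 0.14)
  = 41.8960 / 0.7400 = 56.62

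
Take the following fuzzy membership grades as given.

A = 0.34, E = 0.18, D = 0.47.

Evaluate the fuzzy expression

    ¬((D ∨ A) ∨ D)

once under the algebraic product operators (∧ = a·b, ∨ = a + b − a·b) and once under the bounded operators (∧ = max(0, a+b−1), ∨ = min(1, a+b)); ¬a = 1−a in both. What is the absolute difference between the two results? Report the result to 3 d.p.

0.185

Under algebraic product:
  D ∨ A = a + b − a·b on (0.4700, 0.3400) = 0.6502
  (D ∨ A) ∨ D = a + b − a·b on (0.6502, 0.4700) = 0.8146
  ¬((D ∨ A) ∨ D) = 1 − 0.8146 = 0.1854
  → value = 0.1854
Under bounded:
  D ∨ A = min(1, a+b) on (0.47, 0.34) = 0.81
  (D ∨ A) ∨ D = min(1, a+b) on (0.81, 0.47) = 1.00
  ¬((D ∨ A) ∨ D) = 1 − 1.00 = 0.00
  → value = 0.0000
|0.1854 − 0.0000| = 0.185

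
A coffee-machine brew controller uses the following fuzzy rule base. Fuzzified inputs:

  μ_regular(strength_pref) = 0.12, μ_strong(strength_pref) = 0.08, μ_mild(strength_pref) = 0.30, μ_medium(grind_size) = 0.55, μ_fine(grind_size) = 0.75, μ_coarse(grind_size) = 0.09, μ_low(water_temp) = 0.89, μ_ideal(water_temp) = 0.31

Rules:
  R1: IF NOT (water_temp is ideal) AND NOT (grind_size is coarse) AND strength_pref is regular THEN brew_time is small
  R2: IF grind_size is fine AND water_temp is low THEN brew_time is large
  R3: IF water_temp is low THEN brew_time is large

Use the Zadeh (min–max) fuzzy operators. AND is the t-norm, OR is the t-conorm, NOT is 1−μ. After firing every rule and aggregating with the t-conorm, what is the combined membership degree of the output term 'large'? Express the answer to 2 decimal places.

0.89

R1: ¬ideal=1−0.31=0.69, ¬coarse=1−0.09=0.91, regular=0.12; AND[min(a, b)] → w = 0.12
R2: fine=0.75, low=0.89; AND[min(a, b)] → w = 0.75
R3: low=0.89 → w = 0.89
Rules with consequent 'large': {R2, R3} → strengths 0.75, 0.89
Aggregate via t-conorm [max(a, b)]: 0.89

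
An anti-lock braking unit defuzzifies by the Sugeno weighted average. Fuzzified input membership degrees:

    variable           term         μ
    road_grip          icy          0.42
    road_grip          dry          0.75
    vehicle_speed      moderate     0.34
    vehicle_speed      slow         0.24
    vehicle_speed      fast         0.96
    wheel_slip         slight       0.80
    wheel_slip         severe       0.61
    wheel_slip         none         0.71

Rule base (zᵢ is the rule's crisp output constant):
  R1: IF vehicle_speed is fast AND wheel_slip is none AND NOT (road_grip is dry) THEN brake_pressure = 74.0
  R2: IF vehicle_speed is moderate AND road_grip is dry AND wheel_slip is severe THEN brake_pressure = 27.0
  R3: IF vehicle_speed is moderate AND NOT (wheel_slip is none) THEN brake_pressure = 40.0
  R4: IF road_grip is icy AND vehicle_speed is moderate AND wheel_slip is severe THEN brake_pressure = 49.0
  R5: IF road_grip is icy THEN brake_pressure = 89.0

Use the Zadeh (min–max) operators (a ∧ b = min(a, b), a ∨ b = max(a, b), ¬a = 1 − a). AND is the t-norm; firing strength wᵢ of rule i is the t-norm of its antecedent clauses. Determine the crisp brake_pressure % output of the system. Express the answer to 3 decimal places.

56.902

R1 (z=74.0): fast=0.96, none=0.71, ¬dry=1−0.75=0.25; AND[min(a, b)] → w = 0.25
R2 (z=27.0): moderate=0.34, dry=0.75, severe=0.61; AND[min(a, b)] → w = 0.34
R3 (z=40.0): moderate=0.34, ¬none=1−0.71=0.29; AND[min(a, b)] → w = 0.29
R4 (z=49.0): icy=0.42, moderate=0.34, severe=0.61; AND[min(a, b)] → w = 0.34
R5 (z=89.0): icy=0.42 → w = 0.42
Weighted average = (0.25·74.0 + 0.34·27.0 + 0.29·40.0 + 0.34·49.0 + 0.42·89.0) / (0.25 + 0.34 + 0.29 + 0.34 + 0.42)
  = 93.3200 / 1.6400 = 56.902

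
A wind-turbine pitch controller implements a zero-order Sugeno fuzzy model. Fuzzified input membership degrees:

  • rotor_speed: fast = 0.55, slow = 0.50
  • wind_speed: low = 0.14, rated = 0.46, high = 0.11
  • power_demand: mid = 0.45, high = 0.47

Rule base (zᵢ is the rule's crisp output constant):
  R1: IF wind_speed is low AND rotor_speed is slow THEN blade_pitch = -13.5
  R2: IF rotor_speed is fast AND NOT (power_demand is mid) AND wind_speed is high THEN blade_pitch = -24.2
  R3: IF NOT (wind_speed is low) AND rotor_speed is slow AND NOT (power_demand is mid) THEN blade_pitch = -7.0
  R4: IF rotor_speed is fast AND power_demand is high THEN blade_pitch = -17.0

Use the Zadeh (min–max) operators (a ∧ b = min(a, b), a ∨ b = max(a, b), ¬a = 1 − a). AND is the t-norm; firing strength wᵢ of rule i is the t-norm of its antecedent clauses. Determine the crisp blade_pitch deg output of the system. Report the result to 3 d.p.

R1 (z=-13.5): low=0.14, slow=0.50; AND[min(a, b)] → w = 0.14
R2 (z=-24.2): fast=0.55, ¬mid=1−0.45=0.55, high=0.11; AND[min(a, b)] → w = 0.11
R3 (z=-7.0): ¬low=1−0.14=0.86, slow=0.50, ¬mid=1−0.45=0.55; AND[min(a, b)] → w = 0.50
R4 (z=-17.0): fast=0.55, high=0.47; AND[min(a, b)] → w = 0.47
Weighted average = (0.14·-13.5 + 0.11·-24.2 + 0.50·-7.0 + 0.47·-17.0) / (0.14 + 0.11 + 0.50 + 0.47)
  = -16.0420 / 1.2200 = -13.149

-13.149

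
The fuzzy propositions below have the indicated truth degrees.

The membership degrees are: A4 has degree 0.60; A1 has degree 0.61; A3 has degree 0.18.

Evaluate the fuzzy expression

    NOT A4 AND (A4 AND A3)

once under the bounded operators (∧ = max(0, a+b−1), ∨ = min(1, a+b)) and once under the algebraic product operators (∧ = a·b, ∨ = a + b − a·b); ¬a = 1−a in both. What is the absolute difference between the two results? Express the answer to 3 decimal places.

0.043

Under bounded:
  NOT A4 = 1 − 0.60 = 0.40
  A4 AND A3 = max(0, a+b−1) on (0.60, 0.18) = 0.00
  NOT A4 AND (A4 AND A3) = max(0, a+b−1) on (0.40, 0.00) = 0.00
  → value = 0.0000
Under algebraic product:
  NOT A4 = 1 − 0.6000 = 0.4000
  A4 AND A3 = a·b on (0.6000, 0.1800) = 0.1080
  NOT A4 AND (A4 AND A3) = a·b on (0.4000, 0.1080) = 0.0432
  → value = 0.0432
|0.0000 − 0.0432| = 0.043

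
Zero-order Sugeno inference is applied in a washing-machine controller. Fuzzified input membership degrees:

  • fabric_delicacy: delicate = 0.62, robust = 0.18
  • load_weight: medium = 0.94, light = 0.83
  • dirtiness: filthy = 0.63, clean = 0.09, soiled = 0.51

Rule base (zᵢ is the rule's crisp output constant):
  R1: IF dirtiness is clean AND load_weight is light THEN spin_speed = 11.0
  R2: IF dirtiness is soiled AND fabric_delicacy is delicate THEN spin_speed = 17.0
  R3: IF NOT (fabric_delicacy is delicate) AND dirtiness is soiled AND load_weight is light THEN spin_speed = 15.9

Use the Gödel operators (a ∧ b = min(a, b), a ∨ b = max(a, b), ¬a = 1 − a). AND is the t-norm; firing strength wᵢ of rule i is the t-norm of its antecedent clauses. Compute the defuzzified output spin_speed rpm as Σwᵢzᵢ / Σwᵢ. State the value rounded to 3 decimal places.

R1 (z=11.0): clean=0.09, light=0.83; AND[min(a, b)] → w = 0.09
R2 (z=17.0): soiled=0.51, delicate=0.62; AND[min(a, b)] → w = 0.51
R3 (z=15.9): ¬delicate=1−0.62=0.38, soiled=0.51, light=0.83; AND[min(a, b)] → w = 0.38
Weighted average = (0.09·11.0 + 0.51·17.0 + 0.38·15.9) / (0.09 + 0.51 + 0.38)
  = 15.7020 / 0.9800 = 16.022

16.022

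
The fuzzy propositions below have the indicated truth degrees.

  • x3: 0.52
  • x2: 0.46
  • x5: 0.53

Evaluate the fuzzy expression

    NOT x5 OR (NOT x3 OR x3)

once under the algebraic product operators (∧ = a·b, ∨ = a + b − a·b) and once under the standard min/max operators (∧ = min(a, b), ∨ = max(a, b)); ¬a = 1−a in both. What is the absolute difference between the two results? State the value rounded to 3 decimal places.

Under algebraic product:
  NOT x5 = 1 − 0.5300 = 0.4700
  NOT x3 = 1 − 0.5200 = 0.4800
  NOT x3 OR x3 = a + b − a·b on (0.4800, 0.5200) = 0.7504
  NOT x5 OR (NOT x3 OR x3) = a + b − a·b on (0.4700, 0.7504) = 0.8677
  → value = 0.8677
Under standard min/max:
  NOT x5 = 1 − 0.53 = 0.47
  NOT x3 = 1 − 0.52 = 0.48
  NOT x3 OR x3 = max(a, b) on (0.48, 0.52) = 0.52
  NOT x5 OR (NOT x3 OR x3) = max(a, b) on (0.47, 0.52) = 0.52
  → value = 0.5200
|0.8677 − 0.5200| = 0.348

0.348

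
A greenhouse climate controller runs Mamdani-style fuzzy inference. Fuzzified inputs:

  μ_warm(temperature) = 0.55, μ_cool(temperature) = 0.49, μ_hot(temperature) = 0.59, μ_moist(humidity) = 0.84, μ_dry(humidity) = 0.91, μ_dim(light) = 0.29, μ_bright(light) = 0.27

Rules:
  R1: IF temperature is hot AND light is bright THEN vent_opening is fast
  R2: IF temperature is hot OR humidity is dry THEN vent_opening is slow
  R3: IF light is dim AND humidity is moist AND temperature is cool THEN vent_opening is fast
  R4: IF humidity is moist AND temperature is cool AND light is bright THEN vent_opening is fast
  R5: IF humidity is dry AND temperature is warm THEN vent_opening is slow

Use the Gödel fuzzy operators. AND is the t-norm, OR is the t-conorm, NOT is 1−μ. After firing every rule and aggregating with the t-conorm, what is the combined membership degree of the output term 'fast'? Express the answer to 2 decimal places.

0.29

R1: hot=0.59, bright=0.27; AND[min(a, b)] → w = 0.27
R2: hot=0.59, dry=0.91; OR[max(a, b)] → w = 0.91
R3: dim=0.29, moist=0.84, cool=0.49; AND[min(a, b)] → w = 0.29
R4: moist=0.84, cool=0.49, bright=0.27; AND[min(a, b)] → w = 0.27
R5: dry=0.91, warm=0.55; AND[min(a, b)] → w = 0.55
Rules with consequent 'fast': {R1, R3, R4} → strengths 0.27, 0.29, 0.27
Aggregate via t-conorm [max(a, b)]: 0.29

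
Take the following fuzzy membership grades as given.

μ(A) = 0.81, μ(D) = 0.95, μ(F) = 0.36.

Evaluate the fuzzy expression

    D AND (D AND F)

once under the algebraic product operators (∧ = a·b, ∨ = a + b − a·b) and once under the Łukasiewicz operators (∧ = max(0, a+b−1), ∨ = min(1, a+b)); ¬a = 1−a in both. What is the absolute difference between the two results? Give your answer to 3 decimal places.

0.065

Under algebraic product:
  D AND F = a·b on (0.9500, 0.3600) = 0.3420
  D AND (D AND F) = a·b on (0.9500, 0.3420) = 0.3249
  → value = 0.3249
Under Łukasiewicz:
  D AND F = max(0, a+b−1) on (0.95, 0.36) = 0.31
  D AND (D AND F) = max(0, a+b−1) on (0.95, 0.31) = 0.26
  → value = 0.2600
|0.3249 − 0.2600| = 0.065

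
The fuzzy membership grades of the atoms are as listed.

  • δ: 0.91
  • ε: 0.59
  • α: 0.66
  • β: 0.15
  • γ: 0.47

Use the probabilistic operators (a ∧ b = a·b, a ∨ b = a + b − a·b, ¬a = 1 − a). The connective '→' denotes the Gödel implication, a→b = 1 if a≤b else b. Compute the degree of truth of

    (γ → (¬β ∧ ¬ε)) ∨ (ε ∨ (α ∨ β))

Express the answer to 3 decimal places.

¬β = 1 − 0.1500 = 0.8500
¬ε = 1 − 0.5900 = 0.4100
¬β ∧ ¬ε = a·b on (0.8500, 0.4100) = 0.3485
γ → (¬β ∧ ¬ε)  [Gödel: 1 if a≤b else b] with a=0.4700, b=0.3485 → 0.3485
α ∨ β = a + b − a·b on (0.6600, 0.1500) = 0.7110
ε ∨ (α ∨ β) = a + b − a·b on (0.5900, 0.7110) = 0.8815
(γ → (¬β ∧ ¬ε)) ∨ (ε ∨ (α ∨ β)) = a + b − a·b on (0.3485, 0.8815) = 0.9228

0.923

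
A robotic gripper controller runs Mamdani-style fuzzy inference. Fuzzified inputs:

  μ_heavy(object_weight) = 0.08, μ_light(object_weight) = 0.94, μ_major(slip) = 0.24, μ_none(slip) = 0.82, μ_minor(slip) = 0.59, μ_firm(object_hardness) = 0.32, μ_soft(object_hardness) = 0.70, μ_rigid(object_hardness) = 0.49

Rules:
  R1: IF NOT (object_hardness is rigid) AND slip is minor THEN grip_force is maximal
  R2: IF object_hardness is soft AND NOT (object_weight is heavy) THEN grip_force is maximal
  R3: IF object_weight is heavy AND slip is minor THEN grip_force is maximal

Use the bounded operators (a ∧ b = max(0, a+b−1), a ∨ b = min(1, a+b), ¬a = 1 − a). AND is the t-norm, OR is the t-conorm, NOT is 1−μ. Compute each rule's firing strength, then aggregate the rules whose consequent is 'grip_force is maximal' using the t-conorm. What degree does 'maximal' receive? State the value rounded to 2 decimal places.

R1: ¬rigid=1−0.49=0.51, minor=0.59; AND[max(0, a+b−1)] → w = 0.10
R2: soft=0.70, ¬heavy=1−0.08=0.92; AND[max(0, a+b−1)] → w = 0.62
R3: heavy=0.08, minor=0.59; AND[max(0, a+b−1)] → w = 0.00
Rules with consequent 'maximal': {R1, R2, R3} → strengths 0.10, 0.62, 0.00
Aggregate via t-conorm [min(1, a+b)]: 0.72

0.72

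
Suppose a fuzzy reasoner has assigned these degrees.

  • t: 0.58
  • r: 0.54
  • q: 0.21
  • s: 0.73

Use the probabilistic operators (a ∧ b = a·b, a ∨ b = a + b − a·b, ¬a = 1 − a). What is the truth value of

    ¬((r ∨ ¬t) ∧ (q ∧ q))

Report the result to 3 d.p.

0.968

¬t = 1 − 0.5800 = 0.4200
r ∨ ¬t = a + b − a·b on (0.5400, 0.4200) = 0.7332
q ∧ q = a·b on (0.2100, 0.2100) = 0.0441
(r ∨ ¬t) ∧ (q ∧ q) = a·b on (0.7332, 0.0441) = 0.0323
¬((r ∨ ¬t) ∧ (q ∧ q)) = 1 − 0.0323 = 0.9677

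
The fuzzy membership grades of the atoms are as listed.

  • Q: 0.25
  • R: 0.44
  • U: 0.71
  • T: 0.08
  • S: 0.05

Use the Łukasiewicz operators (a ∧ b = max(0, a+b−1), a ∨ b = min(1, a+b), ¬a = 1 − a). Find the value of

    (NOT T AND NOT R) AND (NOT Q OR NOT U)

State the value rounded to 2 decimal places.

NOT T = 1 − 0.08 = 0.92
NOT R = 1 − 0.44 = 0.56
NOT T AND NOT R = max(0, a+b−1) on (0.92, 0.56) = 0.48
NOT Q = 1 − 0.25 = 0.75
NOT U = 1 − 0.71 = 0.29
NOT Q OR NOT U = min(1, a+b) on (0.75, 0.29) = 1.00
(NOT T AND NOT R) AND (NOT Q OR NOT U) = max(0, a+b−1) on (0.48, 1.00) = 0.48

0.48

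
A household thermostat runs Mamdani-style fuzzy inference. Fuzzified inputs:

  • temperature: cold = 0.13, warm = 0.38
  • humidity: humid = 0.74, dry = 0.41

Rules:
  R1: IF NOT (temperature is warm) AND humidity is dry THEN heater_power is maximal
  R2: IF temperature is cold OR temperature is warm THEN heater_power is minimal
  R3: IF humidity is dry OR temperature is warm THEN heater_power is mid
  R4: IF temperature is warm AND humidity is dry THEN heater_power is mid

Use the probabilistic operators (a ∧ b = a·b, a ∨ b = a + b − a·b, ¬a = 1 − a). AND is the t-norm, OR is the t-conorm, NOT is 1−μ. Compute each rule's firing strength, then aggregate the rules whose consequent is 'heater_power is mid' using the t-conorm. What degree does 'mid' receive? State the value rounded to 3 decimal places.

0.691

R1: ¬warm=1−0.38=0.62, dry=0.41; AND[a·b] → w = 0.2542
R2: cold=0.13, warm=0.38; OR[a + b − a·b] → w = 0.4606
R3: dry=0.41, warm=0.38; OR[a + b − a·b] → w = 0.6342
R4: warm=0.38, dry=0.41; AND[a·b] → w = 0.1558
Rules with consequent 'mid': {R3, R4} → strengths 0.6342, 0.1558
Aggregate via t-conorm [a + b − a·b]: 0.6912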